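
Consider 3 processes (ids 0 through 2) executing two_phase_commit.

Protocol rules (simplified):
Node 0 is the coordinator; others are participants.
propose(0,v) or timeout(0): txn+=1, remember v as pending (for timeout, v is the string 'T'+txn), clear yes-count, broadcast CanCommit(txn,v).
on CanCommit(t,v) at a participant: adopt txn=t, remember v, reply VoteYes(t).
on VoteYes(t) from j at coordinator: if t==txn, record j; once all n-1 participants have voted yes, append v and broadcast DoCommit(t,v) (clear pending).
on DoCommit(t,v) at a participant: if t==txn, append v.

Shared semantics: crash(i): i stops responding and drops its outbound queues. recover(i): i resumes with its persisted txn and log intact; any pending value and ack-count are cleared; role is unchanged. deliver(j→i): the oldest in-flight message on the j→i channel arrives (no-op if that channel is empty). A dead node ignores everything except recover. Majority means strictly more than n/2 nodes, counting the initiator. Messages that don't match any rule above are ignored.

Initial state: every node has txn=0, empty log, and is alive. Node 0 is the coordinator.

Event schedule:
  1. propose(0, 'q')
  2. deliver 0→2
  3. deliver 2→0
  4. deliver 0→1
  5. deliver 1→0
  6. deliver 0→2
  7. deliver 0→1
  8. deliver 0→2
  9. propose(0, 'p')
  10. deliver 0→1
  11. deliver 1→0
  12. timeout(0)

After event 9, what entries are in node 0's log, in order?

q

e1 propose(0,'q'): 0[coor,t=1,-]
e2 deliver 0→2: 2[part,t=1,-]
e3 deliver 2→0: ·
e4 deliver 0→1: 1[part,t=1,-]
e5 deliver 1→0: 0[coor,t=1,q]
e6 deliver 0→2: 2[part,t=1,q]
e7 deliver 0→1: 1[part,t=1,q]
e8 deliver 0→2: ·
e9 propose(0,'p'): 0[coor,t=2,q]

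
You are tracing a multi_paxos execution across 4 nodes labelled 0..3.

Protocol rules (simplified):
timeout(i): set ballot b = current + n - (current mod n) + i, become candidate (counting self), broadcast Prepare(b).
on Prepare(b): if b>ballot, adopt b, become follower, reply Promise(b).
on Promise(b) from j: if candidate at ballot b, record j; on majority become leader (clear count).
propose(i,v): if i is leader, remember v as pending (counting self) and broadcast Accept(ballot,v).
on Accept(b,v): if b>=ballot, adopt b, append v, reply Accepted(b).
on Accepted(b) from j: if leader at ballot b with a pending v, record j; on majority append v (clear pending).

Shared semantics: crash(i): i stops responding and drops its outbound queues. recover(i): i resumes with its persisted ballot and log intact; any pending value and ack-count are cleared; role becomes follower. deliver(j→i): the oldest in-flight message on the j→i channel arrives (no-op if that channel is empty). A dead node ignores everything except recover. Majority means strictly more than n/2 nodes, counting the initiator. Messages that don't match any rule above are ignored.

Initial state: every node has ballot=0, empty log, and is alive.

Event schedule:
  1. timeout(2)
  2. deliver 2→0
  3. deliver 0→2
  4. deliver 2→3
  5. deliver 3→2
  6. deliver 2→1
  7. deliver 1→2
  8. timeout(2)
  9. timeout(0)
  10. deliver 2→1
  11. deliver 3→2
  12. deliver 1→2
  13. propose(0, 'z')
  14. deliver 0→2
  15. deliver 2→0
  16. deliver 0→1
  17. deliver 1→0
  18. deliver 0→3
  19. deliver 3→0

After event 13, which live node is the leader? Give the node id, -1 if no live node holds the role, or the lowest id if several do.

-1

step 1 timeout(2): 2={cand,b=6,log=-}
step 2 deliver 2→0: 0={foll,b=6,log=-}
step 3 deliver 0→2: —
step 4 deliver 2→3: 3={foll,b=6,log=-}
step 5 deliver 3→2: 2={lead,b=6,log=-}
step 6 deliver 2→1: 1={foll,b=6,log=-}
step 7 deliver 1→2: —
step 8 timeout(2): 2={cand,b=10,log=-}
step 9 timeout(0): 0={cand,b=8,log=-}
step 10 deliver 2→1: 1={foll,b=10,log=-}
step 11 deliver 3→2: —
step 12 deliver 1→2: —
step 13 propose(0,'z'): —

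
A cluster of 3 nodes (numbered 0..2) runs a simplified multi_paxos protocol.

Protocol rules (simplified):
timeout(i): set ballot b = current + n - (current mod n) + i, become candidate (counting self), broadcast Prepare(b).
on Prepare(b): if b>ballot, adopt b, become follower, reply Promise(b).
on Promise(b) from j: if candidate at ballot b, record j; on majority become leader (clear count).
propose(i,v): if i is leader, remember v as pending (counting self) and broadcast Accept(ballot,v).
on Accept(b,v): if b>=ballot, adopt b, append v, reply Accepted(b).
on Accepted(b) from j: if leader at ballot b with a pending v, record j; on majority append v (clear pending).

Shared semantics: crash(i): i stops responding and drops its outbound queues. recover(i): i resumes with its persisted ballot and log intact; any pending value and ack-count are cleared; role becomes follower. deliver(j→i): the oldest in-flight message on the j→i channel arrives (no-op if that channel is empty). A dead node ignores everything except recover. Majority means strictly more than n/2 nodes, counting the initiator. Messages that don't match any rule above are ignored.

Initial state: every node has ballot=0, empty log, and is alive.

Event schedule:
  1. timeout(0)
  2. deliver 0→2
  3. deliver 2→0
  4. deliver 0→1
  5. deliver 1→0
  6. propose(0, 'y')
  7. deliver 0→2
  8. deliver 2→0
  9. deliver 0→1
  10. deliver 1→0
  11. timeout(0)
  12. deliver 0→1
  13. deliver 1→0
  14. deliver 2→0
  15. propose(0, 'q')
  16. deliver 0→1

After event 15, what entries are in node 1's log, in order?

after 1 — timeout(0): n0:cand/b3/[-]
after 2 — deliver 0→2: n2:foll/b3/[-]
after 3 — deliver 2→0: n0:lead/b3/[-]
after 4 — deliver 0→1: n1:foll/b3/[-]
after 5 — deliver 1→0: ·
after 6 — propose(0,'y'): ·
after 7 — deliver 0→2: n2:foll/b3/[y]
after 8 — deliver 2→0: n0:lead/b3/[y]
after 9 — deliver 0→1: n1:foll/b3/[y]
after 10 — deliver 1→0: ·
after 11 — timeout(0): n0:cand/b6/[y]
after 12 — deliver 0→1: n1:foll/b6/[y]
after 13 — deliver 1→0: n0:lead/b6/[y]
after 14 — deliver 2→0: ·
after 15 — propose(0,'q'): ·

y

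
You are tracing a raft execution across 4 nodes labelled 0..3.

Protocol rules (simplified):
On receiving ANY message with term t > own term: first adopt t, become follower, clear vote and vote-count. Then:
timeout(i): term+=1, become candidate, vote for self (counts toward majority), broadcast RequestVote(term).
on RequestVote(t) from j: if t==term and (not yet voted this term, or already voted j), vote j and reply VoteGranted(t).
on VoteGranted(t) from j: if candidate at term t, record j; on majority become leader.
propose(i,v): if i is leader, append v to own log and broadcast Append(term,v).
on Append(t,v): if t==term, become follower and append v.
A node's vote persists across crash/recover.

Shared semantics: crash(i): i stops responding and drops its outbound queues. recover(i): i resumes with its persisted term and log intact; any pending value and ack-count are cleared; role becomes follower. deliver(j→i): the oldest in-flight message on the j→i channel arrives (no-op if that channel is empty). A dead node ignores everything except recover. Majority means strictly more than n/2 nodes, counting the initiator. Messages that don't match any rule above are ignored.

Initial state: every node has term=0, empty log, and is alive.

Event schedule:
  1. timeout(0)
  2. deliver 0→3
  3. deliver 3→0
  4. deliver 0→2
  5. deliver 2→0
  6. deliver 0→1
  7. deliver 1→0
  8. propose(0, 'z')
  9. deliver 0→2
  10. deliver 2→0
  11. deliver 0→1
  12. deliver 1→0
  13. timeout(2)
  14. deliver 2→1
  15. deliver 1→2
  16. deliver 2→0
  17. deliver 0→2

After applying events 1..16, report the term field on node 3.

1

after 1 — timeout(0): n0:cand/t1/[-]
after 2 — deliver 0→3: n3:foll/t1/[-]
after 3 — deliver 3→0: ·
after 4 — deliver 0→2: n2:foll/t1/[-]
after 5 — deliver 2→0: n0:lead/t1/[-]
after 6 — deliver 0→1: n1:foll/t1/[-]
after 7 — deliver 1→0: ·
after 8 — propose(0,'z'): n0:lead/t1/[z]
after 9 — deliver 0→2: n2:foll/t1/[z]
after 10 — deliver 2→0: ·
after 11 — deliver 0→1: n1:foll/t1/[z]
after 12 — deliver 1→0: ·
after 13 — timeout(2): n2:cand/t2/[z]
after 14 — deliver 2→1: n1:foll/t2/[z]
after 15 — deliver 1→2: ·
after 16 — deliver 2→0: n0:foll/t2/[z]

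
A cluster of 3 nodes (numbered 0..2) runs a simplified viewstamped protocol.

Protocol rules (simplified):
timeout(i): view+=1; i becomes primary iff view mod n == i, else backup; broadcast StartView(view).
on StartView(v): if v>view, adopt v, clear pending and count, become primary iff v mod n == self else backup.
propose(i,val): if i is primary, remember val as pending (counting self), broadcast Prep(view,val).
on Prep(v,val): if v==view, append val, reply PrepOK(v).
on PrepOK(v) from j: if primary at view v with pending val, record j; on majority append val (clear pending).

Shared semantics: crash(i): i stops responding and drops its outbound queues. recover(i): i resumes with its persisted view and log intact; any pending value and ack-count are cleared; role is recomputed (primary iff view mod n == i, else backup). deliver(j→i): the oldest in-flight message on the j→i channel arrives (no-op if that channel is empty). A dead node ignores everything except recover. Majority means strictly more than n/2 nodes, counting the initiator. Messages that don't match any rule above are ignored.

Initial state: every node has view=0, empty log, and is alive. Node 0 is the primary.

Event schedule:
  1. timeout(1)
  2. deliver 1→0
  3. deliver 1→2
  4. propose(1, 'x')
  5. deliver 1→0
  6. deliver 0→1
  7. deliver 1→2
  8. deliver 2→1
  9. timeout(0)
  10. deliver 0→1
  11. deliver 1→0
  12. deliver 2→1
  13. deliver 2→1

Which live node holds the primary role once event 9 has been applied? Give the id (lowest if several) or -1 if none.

1

e1 timeout(1): 1[prim,v=1,-]
e2 deliver 1→0: 0[back,v=1,-]
e3 deliver 1→2: 2[back,v=1,-]
e4 propose(1,'x'): ·
e5 deliver 1→0: 0[back,v=1,x]
e6 deliver 0→1: 1[prim,v=1,x]
e7 deliver 1→2: 2[back,v=1,x]
e8 deliver 2→1: ·
e9 timeout(0): 0[back,v=2,x]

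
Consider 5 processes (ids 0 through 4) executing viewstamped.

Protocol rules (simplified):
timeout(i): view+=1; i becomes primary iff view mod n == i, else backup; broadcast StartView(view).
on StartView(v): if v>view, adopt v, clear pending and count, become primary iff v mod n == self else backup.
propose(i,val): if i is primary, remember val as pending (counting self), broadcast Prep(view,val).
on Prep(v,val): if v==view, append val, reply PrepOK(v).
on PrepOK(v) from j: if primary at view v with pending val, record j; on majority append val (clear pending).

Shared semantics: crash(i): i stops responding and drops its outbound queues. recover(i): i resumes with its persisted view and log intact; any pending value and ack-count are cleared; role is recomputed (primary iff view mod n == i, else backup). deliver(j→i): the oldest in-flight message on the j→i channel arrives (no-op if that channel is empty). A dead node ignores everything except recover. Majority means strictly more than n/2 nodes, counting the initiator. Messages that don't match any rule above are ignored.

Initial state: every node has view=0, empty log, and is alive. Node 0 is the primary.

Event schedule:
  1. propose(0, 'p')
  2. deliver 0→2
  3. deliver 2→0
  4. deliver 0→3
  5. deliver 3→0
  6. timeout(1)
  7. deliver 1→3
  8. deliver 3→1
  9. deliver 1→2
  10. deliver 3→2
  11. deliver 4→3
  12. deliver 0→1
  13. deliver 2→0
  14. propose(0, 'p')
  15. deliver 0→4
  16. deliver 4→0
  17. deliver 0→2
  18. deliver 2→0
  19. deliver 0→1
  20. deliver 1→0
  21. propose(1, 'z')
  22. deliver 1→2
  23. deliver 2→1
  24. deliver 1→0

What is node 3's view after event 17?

1

step 1 propose(0,'p'): —
step 2 deliver 0→2: 2={back,v=0,log=p}
step 3 deliver 2→0: —
step 4 deliver 0→3: 3={back,v=0,log=p}
step 5 deliver 3→0: 0={prim,v=0,log=p}
step 6 timeout(1): 1={prim,v=1,log=-}
step 7 deliver 1→3: 3={back,v=1,log=p}
step 8 deliver 3→1: —
step 9 deliver 1→2: 2={back,v=1,log=p}
step 10 deliver 3→2: —
step 11 deliver 4→3: —
step 12 deliver 0→1: —
step 13 deliver 2→0: —
step 14 propose(0,'p'): —
step 15 deliver 0→4: 4={back,v=0,log=p}
step 16 deliver 4→0: —
step 17 deliver 0→2: —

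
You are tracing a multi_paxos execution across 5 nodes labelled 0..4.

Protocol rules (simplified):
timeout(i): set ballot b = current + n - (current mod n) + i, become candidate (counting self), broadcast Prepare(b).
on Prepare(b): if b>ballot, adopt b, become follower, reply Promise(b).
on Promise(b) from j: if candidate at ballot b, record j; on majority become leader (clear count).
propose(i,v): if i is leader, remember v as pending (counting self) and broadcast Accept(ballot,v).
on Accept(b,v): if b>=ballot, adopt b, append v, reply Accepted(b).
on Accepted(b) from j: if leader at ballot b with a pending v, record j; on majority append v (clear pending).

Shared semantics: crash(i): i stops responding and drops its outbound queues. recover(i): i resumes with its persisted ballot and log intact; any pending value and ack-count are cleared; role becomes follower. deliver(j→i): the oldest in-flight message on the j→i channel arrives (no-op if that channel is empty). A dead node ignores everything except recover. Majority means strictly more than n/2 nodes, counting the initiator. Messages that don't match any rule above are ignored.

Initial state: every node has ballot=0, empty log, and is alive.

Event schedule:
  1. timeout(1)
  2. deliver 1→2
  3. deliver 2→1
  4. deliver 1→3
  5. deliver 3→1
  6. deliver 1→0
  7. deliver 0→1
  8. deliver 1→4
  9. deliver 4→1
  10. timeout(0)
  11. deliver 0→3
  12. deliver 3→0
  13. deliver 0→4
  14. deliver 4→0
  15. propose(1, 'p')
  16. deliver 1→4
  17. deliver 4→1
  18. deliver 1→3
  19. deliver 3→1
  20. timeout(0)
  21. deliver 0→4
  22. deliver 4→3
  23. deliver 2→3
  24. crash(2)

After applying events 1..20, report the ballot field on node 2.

6

step 1 timeout(1): 1={cand,b=6,log=-}
step 2 deliver 1→2: 2={foll,b=6,log=-}
step 3 deliver 2→1: —
step 4 deliver 1→3: 3={foll,b=6,log=-}
step 5 deliver 3→1: 1={lead,b=6,log=-}
step 6 deliver 1→0: 0={foll,b=6,log=-}
step 7 deliver 0→1: —
step 8 deliver 1→4: 4={foll,b=6,log=-}
step 9 deliver 4→1: —
step 10 timeout(0): 0={cand,b=10,log=-}
step 11 deliver 0→3: 3={foll,b=10,log=-}
step 12 deliver 3→0: —
step 13 deliver 0→4: 4={foll,b=10,log=-}
step 14 deliver 4→0: 0={lead,b=10,log=-}
step 15 propose(1,'p'): —
step 16 deliver 1→4: —
step 17 deliver 4→1: —
step 18 deliver 1→3: —
step 19 deliver 3→1: —
step 20 timeout(0): 0={cand,b=15,log=-}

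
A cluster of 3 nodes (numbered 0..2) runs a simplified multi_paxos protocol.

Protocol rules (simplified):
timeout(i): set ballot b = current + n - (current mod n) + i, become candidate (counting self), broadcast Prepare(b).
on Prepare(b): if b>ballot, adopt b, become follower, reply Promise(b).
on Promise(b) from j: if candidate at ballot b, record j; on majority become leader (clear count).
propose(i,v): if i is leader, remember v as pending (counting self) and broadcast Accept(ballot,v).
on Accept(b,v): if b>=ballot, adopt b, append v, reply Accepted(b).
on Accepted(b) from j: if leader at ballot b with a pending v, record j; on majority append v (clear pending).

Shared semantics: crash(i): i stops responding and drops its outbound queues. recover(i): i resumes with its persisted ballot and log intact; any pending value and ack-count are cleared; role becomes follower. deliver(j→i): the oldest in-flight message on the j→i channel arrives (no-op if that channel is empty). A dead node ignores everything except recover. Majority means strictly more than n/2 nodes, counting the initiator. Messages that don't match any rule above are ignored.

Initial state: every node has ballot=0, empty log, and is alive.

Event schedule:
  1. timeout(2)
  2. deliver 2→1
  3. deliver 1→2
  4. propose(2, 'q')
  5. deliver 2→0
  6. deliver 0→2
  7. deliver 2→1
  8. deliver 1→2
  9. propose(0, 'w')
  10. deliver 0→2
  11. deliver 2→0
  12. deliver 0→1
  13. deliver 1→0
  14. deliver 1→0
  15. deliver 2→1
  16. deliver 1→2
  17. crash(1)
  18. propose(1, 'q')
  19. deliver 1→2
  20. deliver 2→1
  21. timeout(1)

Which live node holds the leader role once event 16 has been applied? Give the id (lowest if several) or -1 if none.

2

[1] timeout(2) → N2(cand b5 [-])
[2] deliver 2→1 → N1(foll b5 [-])
[3] deliver 1→2 → N2(lead b5 [-])
[4] propose(2,'q') → ∅
[5] deliver 2→0 → N0(foll b5 [-])
[6] deliver 0→2 → ∅
[7] deliver 2→1 → N1(foll b5 [q])
[8] deliver 1→2 → N2(lead b5 [q])
[9] propose(0,'w') → ∅
[10] deliver 0→2 → ∅
[11] deliver 2→0 → N0(foll b5 [q])
[12] deliver 0→1 → ∅
[13] deliver 1→0 → ∅
[14] deliver 1→0 → ∅
[15] deliver 2→1 → ∅
[16] deliver 1→2 → ∅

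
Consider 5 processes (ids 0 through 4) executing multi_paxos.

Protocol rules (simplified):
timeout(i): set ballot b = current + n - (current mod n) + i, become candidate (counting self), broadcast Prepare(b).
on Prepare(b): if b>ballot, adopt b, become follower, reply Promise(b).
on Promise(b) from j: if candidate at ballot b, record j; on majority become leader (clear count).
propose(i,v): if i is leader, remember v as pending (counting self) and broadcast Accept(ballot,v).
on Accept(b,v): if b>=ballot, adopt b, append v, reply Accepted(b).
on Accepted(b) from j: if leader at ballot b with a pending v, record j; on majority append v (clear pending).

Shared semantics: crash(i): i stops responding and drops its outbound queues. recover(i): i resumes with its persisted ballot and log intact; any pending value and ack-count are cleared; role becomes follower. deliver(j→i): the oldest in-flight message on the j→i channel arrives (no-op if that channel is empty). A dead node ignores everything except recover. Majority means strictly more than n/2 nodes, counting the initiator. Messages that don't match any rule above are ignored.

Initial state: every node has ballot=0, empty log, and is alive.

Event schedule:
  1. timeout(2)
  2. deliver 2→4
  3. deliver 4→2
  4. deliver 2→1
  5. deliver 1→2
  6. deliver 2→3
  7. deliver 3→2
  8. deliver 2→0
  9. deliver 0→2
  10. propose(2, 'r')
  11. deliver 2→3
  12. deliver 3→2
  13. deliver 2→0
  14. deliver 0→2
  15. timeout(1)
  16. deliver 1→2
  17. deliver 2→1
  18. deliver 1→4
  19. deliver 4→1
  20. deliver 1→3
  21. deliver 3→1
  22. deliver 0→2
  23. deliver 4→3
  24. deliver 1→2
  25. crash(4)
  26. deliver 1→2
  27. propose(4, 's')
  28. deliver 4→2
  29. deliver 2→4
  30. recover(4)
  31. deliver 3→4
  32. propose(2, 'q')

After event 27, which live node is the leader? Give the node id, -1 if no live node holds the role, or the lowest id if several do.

1

step 1 timeout(2): 2={cand,b=7,log=-}
step 2 deliver 2→4: 4={foll,b=7,log=-}
step 3 deliver 4→2: —
step 4 deliver 2→1: 1={foll,b=7,log=-}
step 5 deliver 1→2: 2={lead,b=7,log=-}
step 6 deliver 2→3: 3={foll,b=7,log=-}
step 7 deliver 3→2: —
step 8 deliver 2→0: 0={foll,b=7,log=-}
step 9 deliver 0→2: —
step 10 propose(2,'r'): —
step 11 deliver 2→3: 3={foll,b=7,log=r}
step 12 deliver 3→2: —
step 13 deliver 2→0: 0={foll,b=7,log=r}
step 14 deliver 0→2: 2={lead,b=7,log=r}
step 15 timeout(1): 1={cand,b=11,log=-}
step 16 deliver 1→2: 2={foll,b=11,log=r}
step 17 deliver 2→1: —
step 18 deliver 1→4: 4={foll,b=11,log=-}
step 19 deliver 4→1: —
step 20 deliver 1→3: 3={foll,b=11,log=r}
step 21 deliver 3→1: 1={lead,b=11,log=-}
step 22 deliver 0→2: —
step 23 deliver 4→3: —
step 24 deliver 1→2: —
step 25 crash(4): 4={✗foll,b=11,log=-}
step 26 deliver 1→2: —
step 27 propose(4,'s'): —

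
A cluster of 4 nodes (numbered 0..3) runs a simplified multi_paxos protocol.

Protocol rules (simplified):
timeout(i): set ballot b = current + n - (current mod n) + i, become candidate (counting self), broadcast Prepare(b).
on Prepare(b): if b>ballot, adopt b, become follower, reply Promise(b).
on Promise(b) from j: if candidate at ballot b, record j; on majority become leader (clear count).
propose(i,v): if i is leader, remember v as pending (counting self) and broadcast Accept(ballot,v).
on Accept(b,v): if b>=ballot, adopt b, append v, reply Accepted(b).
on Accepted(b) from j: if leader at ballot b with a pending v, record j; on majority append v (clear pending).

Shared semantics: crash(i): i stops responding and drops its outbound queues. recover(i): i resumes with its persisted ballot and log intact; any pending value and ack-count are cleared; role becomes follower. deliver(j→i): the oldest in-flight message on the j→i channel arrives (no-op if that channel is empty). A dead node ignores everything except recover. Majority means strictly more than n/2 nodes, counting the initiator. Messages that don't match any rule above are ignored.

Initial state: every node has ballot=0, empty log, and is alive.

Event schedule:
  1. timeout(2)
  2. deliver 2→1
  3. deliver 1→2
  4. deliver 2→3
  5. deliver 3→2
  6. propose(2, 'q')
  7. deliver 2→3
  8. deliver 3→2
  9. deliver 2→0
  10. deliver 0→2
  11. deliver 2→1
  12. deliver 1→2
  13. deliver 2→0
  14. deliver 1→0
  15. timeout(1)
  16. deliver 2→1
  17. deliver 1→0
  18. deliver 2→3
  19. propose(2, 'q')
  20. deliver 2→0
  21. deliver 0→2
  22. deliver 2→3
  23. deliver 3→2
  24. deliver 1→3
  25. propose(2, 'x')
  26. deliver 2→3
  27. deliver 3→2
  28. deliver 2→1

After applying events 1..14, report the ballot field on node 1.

6

[1] timeout(2) → N2(cand b6 [-])
[2] deliver 2→1 → N1(foll b6 [-])
[3] deliver 1→2 → ∅
[4] deliver 2→3 → N3(foll b6 [-])
[5] deliver 3→2 → N2(lead b6 [-])
[6] propose(2,'q') → ∅
[7] deliver 2→3 → N3(foll b6 [q])
[8] deliver 3→2 → ∅
[9] deliver 2→0 → N0(foll b6 [-])
[10] deliver 0→2 → ∅
[11] deliver 2→1 → N1(foll b6 [q])
[12] deliver 1→2 → N2(lead b6 [q])
[13] deliver 2→0 → N0(foll b6 [q])
[14] deliver 1→0 → ∅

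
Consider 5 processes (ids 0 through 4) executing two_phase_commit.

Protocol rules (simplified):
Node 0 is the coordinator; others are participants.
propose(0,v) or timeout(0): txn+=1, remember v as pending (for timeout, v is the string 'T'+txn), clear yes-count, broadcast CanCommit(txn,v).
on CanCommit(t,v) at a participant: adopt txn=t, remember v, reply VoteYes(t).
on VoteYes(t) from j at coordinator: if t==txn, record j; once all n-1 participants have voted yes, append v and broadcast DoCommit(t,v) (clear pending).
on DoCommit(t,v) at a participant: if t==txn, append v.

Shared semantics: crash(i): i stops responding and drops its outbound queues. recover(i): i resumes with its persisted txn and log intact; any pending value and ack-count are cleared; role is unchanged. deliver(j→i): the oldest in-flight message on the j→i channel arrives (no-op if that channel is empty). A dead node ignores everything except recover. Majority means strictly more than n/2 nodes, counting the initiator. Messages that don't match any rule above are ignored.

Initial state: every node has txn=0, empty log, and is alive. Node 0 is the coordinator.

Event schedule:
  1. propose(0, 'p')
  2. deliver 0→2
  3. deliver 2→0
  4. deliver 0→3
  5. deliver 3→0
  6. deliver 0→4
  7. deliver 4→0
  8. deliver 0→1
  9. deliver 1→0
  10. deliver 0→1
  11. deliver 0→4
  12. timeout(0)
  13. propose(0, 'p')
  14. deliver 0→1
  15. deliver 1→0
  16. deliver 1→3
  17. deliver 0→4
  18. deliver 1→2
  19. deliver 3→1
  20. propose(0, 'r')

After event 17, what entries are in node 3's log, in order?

empty

after 1 — propose(0,'p'): n0:coor/t1/[-]
after 2 — deliver 0→2: n2:part/t1/[-]
after 3 — deliver 2→0: ·
after 4 — deliver 0→3: n3:part/t1/[-]
after 5 — deliver 3→0: ·
after 6 — deliver 0→4: n4:part/t1/[-]
after 7 — deliver 4→0: ·
after 8 — deliver 0→1: n1:part/t1/[-]
after 9 — deliver 1→0: n0:coor/t1/[p]
after 10 — deliver 0→1: n1:part/t1/[p]
after 11 — deliver 0→4: n4:part/t1/[p]
after 12 — timeout(0): n0:coor/t2/[p]
after 13 — propose(0,'p'): n0:coor/t3/[p]
after 14 — deliver 0→1: n1:part/t2/[p]
after 15 — deliver 1→0: ·
after 16 — deliver 1→3: ·
after 17 — deliver 0→4: n4:part/t2/[p]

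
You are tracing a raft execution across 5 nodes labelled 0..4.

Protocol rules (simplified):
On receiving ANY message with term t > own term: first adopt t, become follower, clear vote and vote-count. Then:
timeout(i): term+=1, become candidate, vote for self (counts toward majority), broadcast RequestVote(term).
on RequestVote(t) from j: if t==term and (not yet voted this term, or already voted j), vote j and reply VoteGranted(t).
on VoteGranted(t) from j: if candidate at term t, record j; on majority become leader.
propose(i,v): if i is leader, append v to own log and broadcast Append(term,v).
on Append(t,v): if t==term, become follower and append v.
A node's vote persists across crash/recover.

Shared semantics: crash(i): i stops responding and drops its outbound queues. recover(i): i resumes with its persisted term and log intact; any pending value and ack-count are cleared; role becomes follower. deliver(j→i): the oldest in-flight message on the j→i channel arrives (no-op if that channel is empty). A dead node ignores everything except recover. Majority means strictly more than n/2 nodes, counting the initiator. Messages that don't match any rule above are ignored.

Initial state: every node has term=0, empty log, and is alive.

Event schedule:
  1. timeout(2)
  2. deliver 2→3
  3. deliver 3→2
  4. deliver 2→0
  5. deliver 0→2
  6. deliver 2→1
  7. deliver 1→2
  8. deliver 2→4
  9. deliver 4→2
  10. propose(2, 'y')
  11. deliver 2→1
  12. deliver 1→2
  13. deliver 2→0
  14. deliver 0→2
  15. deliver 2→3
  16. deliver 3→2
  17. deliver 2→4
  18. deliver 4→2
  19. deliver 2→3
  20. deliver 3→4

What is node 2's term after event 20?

1

1. timeout(2):  <2:cand t1 ->
2. deliver 2→3:  <3:foll t1 ->
3. deliver 3→2:  nop
4. deliver 2→0:  <0:foll t1 ->
5. deliver 0→2:  <2:lead t1 ->
6. deliver 2→1:  <1:foll t1 ->
7. deliver 1→2:  nop
8. deliver 2→4:  <4:foll t1 ->
9. deliver 4→2:  nop
10. propose(2,'y'):  <2:lead t1 y>
11. deliver 2→1:  <1:foll t1 y>
12. deliver 1→2:  nop
13. deliver 2→0:  <0:foll t1 y>
14. deliver 0→2:  nop
15. deliver 2→3:  <3:foll t1 y>
16. deliver 3→2:  nop
17. deliver 2→4:  <4:foll t1 y>
18. deliver 4→2:  nop
19. deliver 2→3:  nop
20. deliver 3→4:  nop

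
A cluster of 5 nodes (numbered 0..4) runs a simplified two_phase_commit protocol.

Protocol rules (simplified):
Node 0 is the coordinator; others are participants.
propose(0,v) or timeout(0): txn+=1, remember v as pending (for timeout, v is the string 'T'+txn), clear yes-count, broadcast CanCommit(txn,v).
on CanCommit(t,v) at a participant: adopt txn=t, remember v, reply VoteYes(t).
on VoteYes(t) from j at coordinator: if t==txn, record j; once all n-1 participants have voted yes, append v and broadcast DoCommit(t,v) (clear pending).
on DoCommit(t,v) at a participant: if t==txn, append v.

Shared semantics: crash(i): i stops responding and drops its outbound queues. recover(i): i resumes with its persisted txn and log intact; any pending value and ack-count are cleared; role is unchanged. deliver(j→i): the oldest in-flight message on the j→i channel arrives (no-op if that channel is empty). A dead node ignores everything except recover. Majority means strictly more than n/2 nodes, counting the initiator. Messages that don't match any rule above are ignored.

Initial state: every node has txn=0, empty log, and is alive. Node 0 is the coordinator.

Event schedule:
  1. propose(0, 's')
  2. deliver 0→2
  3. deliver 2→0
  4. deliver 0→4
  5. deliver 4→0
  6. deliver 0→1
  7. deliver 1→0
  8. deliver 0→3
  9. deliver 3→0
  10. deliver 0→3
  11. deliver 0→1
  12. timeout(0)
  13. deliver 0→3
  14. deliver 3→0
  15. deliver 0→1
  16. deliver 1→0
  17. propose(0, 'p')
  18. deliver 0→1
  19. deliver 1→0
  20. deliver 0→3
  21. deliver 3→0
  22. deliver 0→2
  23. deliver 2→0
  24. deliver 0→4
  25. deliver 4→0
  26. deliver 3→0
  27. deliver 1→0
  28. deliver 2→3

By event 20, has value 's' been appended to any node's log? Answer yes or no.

1. propose(0,'s'):  <0:coor t1 ->
2. deliver 0→2:  <2:part t1 ->
3. deliver 2→0:  nop
4. deliver 0→4:  <4:part t1 ->
5. deliver 4→0:  nop
6. deliver 0→1:  <1:part t1 ->
7. deliver 1→0:  nop
8. deliver 0→3:  <3:part t1 ->
9. deliver 3→0:  <0:coor t1 s>
10. deliver 0→3:  <3:part t1 s>
11. deliver 0→1:  <1:part t1 s>
12. timeout(0):  <0:coor t2 s>
13. deliver 0→3:  <3:part t2 s>
14. deliver 3→0:  nop
15. deliver 0→1:  <1:part t2 s>
16. deliver 1→0:  nop
17. propose(0,'p'):  <0:coor t3 s>
18. deliver 0→1:  <1:part t3 s>
19. deliver 1→0:  nop
20. deliver 0→3:  <3:part t3 s>

yes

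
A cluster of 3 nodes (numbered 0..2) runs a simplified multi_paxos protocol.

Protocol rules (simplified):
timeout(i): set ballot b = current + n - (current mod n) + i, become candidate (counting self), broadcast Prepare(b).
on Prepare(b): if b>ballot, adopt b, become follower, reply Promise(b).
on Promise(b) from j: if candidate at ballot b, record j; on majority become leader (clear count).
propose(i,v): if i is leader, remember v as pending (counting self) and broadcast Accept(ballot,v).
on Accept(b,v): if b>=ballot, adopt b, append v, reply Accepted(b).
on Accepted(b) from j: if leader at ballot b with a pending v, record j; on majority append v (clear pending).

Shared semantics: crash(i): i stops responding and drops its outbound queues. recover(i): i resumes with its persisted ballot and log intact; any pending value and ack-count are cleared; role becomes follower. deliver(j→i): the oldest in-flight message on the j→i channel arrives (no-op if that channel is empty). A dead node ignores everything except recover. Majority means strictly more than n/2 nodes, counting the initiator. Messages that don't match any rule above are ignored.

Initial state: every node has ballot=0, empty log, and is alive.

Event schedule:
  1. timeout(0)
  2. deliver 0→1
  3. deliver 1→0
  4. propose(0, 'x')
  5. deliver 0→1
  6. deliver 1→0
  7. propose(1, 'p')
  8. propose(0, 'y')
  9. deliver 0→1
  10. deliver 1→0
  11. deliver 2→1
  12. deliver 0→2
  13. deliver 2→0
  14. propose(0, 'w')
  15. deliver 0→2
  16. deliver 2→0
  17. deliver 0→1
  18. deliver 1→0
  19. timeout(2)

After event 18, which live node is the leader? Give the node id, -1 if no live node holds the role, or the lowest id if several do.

0

1. timeout(0):  <0:cand b3 ->
2. deliver 0→1:  <1:foll b3 ->
3. deliver 1→0:  <0:lead b3 ->
4. propose(0,'x'):  nop
5. deliver 0→1:  <1:foll b3 x>
6. deliver 1→0:  <0:lead b3 x>
7. propose(1,'p'):  nop
8. propose(0,'y'):  nop
9. deliver 0→1:  <1:foll b3 x,y>
10. deliver 1→0:  <0:lead b3 x,y>
11. deliver 2→1:  nop
12. deliver 0→2:  <2:foll b3 ->
13. deliver 2→0:  nop
14. propose(0,'w'):  nop
15. deliver 0→2:  <2:foll b3 x>
16. deliver 2→0:  <0:lead b3 x,y,w>
17. deliver 0→1:  <1:foll b3 x,y,w>
18. deliver 1→0:  nop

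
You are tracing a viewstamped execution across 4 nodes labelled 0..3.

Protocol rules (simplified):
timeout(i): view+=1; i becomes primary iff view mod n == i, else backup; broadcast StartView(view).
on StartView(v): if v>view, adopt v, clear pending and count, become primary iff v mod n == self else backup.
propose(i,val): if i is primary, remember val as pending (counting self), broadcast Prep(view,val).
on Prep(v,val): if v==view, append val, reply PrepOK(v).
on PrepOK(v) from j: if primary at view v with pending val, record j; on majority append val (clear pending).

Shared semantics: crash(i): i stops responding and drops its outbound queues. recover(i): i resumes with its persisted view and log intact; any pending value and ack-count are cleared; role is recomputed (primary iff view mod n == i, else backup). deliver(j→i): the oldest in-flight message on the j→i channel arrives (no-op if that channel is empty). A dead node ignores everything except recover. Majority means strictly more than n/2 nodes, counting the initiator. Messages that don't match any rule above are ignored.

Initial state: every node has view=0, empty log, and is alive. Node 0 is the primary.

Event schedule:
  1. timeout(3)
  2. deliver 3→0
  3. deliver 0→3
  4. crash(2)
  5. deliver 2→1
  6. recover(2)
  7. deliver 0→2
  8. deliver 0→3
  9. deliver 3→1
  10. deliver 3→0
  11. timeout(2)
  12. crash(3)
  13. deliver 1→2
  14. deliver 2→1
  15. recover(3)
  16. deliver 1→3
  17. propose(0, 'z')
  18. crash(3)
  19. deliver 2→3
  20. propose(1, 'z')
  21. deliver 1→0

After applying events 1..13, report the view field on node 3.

1

1. timeout(3):  <3:back v1 ->
2. deliver 3→0:  <0:back v1 ->
3. deliver 0→3:  nop
4. crash(2):  <2:✗back v0 ->
5. deliver 2→1:  nop
6. recover(2):  <2:back v0 ->
7. deliver 0→2:  nop
8. deliver 0→3:  nop
9. deliver 3→1:  <1:prim v1 ->
10. deliver 3→0:  nop
11. timeout(2):  <2:back v1 ->
12. crash(3):  <3:✗back v1 ->
13. deliver 1→2:  nop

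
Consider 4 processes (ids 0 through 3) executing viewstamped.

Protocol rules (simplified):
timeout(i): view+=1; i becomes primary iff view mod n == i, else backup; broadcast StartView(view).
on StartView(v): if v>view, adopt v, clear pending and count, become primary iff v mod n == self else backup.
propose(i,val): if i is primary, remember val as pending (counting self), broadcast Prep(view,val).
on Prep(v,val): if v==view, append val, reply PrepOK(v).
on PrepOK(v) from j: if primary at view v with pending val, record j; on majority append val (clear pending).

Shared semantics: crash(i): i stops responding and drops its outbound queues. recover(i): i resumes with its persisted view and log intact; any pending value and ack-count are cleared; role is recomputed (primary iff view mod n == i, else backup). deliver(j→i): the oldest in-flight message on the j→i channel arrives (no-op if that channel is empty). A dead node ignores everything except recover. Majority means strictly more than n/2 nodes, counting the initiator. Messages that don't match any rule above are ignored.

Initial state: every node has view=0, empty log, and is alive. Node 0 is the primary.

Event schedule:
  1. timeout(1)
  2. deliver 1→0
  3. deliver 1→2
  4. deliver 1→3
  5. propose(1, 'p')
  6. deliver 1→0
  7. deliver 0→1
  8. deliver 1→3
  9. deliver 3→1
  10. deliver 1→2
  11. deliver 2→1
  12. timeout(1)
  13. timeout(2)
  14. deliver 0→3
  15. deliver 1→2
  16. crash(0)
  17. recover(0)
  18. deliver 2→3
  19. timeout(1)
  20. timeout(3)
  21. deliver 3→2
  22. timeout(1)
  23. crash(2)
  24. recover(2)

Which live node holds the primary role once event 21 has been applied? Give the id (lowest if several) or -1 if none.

e1 timeout(1): 1[prim,v=1,-]
e2 deliver 1→0: 0[back,v=1,-]
e3 deliver 1→2: 2[back,v=1,-]
e4 deliver 1→3: 3[back,v=1,-]
e5 propose(1,'p'): ·
e6 deliver 1→0: 0[back,v=1,p]
e7 deliver 0→1: ·
e8 deliver 1→3: 3[back,v=1,p]
e9 deliver 3→1: 1[prim,v=1,p]
e10 deliver 1→2: 2[back,v=1,p]
e11 deliver 2→1: ·
e12 timeout(1): 1[back,v=2,p]
e13 timeout(2): 2[prim,v=2,p]
e14 deliver 0→3: ·
e15 deliver 1→2: ·
e16 crash(0): 0[✗back,v=1,p]
e17 recover(0): 0[back,v=1,p]
e18 deliver 2→3: 3[back,v=2,p]
e19 timeout(1): 1[back,v=3,p]
e20 timeout(3): 3[prim,v=3,p]
e21 deliver 3→2: 2[back,v=3,p]

3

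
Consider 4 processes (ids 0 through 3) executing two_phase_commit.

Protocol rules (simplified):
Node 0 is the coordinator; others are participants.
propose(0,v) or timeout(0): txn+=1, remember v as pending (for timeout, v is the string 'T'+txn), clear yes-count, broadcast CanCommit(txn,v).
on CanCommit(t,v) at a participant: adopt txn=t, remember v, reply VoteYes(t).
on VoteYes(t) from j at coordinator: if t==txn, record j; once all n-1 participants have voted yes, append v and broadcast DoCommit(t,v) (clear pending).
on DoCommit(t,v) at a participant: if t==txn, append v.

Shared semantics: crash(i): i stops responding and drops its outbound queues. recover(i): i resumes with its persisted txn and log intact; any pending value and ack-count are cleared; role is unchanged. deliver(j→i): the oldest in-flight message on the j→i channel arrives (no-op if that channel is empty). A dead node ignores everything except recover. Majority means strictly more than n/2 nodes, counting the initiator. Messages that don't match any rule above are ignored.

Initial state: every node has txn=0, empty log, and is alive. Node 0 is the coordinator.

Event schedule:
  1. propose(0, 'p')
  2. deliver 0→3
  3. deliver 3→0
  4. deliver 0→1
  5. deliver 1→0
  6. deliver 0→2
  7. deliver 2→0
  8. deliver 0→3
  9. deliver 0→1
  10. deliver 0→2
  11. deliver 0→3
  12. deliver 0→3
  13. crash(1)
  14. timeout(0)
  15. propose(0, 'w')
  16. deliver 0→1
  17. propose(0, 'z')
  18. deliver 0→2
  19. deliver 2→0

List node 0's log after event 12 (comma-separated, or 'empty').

p

[1] propose(0,'p') → N0(coor t1 [-])
[2] deliver 0→3 → N3(part t1 [-])
[3] deliver 3→0 → ∅
[4] deliver 0→1 → N1(part t1 [-])
[5] deliver 1→0 → ∅
[6] deliver 0→2 → N2(part t1 [-])
[7] deliver 2→0 → N0(coor t1 [p])
[8] deliver 0→3 → N3(part t1 [p])
[9] deliver 0→1 → N1(part t1 [p])
[10] deliver 0→2 → N2(part t1 [p])
[11] deliver 0→3 → ∅
[12] deliver 0→3 → ∅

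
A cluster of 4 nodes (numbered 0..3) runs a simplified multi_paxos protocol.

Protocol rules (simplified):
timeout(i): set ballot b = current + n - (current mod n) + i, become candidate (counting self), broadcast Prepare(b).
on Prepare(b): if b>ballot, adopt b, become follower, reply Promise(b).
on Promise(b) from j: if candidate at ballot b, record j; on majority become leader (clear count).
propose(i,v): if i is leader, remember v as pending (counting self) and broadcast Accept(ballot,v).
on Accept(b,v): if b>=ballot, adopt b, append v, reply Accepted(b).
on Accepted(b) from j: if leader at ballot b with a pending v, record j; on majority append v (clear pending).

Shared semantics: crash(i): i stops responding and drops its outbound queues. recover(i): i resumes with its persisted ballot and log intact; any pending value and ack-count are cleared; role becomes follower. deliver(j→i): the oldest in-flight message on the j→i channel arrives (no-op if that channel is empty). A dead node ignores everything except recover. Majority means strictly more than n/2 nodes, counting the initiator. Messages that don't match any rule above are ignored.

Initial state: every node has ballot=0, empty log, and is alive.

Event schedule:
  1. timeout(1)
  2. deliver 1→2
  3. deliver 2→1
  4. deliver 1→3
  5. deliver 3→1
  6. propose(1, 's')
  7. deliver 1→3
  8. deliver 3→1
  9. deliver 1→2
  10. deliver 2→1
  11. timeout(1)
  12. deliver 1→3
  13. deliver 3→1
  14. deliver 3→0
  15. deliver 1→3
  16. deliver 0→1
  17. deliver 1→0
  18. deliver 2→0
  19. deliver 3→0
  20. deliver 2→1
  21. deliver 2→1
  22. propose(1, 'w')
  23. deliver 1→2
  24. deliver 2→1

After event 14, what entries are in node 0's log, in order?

empty

1. timeout(1):  <1:cand b5 ->
2. deliver 1→2:  <2:foll b5 ->
3. deliver 2→1:  nop
4. deliver 1→3:  <3:foll b5 ->
5. deliver 3→1:  <1:lead b5 ->
6. propose(1,'s'):  nop
7. deliver 1→3:  <3:foll b5 s>
8. deliver 3→1:  nop
9. deliver 1→2:  <2:foll b5 s>
10. deliver 2→1:  <1:lead b5 s>
11. timeout(1):  <1:cand b9 s>
12. deliver 1→3:  <3:foll b9 s>
13. deliver 3→1:  nop
14. deliver 3→0:  nop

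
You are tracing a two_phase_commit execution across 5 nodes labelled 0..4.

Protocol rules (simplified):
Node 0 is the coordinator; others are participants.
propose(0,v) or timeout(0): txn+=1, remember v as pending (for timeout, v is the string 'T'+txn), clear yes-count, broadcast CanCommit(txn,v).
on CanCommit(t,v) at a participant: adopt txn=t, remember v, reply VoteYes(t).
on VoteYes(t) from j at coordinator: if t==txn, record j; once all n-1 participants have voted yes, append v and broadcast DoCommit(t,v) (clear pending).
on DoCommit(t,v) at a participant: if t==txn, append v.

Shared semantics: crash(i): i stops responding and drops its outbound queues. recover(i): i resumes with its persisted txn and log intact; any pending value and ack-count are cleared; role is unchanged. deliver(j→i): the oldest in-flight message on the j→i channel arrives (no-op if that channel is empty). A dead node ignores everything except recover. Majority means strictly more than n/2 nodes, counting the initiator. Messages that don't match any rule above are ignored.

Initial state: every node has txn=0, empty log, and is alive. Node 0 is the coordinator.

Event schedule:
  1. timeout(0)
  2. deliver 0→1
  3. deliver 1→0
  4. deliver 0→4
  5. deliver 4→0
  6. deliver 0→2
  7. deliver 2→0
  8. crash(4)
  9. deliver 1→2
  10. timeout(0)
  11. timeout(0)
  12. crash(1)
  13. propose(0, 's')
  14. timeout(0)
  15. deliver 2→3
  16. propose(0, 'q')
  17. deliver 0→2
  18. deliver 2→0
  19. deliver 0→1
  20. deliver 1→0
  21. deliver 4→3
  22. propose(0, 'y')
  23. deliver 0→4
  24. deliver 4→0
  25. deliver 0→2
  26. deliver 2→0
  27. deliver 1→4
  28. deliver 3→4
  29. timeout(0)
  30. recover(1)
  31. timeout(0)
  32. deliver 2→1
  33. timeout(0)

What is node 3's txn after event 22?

0

1. timeout(0):  <0:coor t1 ->
2. deliver 0→1:  <1:part t1 ->
3. deliver 1→0:  nop
4. deliver 0→4:  <4:part t1 ->
5. deliver 4→0:  nop
6. deliver 0→2:  <2:part t1 ->
7. deliver 2→0:  nop
8. crash(4):  <4:✗part t1 ->
9. deliver 1→2:  nop
10. timeout(0):  <0:coor t2 ->
11. timeout(0):  <0:coor t3 ->
12. crash(1):  <1:✗part t1 ->
13. propose(0,'s'):  <0:coor t4 ->
14. timeout(0):  <0:coor t5 ->
15. deliver 2→3:  nop
16. propose(0,'q'):  <0:coor t6 ->
17. deliver 0→2:  <2:part t2 ->
18. deliver 2→0:  nop
19. deliver 0→1:  nop
20. deliver 1→0:  nop
21. deliver 4→3:  nop
22. propose(0,'y'):  <0:coor t7 ->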